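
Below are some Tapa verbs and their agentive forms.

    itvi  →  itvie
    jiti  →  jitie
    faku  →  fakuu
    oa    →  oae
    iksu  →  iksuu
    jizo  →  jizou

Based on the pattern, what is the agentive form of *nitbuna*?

The alternation tracks the last vowel of the stem — -u when the last vowel of the stem is a rounded vowel (*faku*, *iksu*, *jizo*); -e when the last vowel of the stem is an unrounded vowel (*itvi*, *jiti*, *oa*).
Since the last vowel of *nitbuna* is /a/ (an unrounded vowel), it takes -e, giving *nitbunae*.

nitbunae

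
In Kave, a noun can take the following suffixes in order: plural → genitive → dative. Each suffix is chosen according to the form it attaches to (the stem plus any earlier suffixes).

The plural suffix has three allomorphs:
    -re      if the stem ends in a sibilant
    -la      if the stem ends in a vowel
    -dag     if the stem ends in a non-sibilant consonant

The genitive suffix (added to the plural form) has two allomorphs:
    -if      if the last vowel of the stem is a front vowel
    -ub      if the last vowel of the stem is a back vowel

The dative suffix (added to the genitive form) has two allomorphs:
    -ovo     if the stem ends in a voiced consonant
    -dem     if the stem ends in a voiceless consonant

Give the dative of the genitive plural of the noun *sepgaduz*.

*sepgaduz*: final sound = /z/, a sibilant → -re → *sepgaduzre*.
The last vowel of the plural form *sepgaduzre* is /e/, which is a front vowel, so the genitive suffix is -if, giving *sepgaduzreif*.
Since the final consonant of the genitive form *sepgaduzreif* is /f/ (voiceless), it takes -dem, giving *sepgaduzreifdem*.

sepgaduzreifdem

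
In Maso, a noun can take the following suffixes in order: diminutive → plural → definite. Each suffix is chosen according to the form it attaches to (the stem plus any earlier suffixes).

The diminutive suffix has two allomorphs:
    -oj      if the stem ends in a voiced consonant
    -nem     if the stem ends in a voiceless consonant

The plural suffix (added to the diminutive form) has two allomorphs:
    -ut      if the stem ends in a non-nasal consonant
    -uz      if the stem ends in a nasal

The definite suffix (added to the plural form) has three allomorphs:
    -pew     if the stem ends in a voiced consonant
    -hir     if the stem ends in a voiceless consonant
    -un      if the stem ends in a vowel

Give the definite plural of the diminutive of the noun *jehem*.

jehemojuthir

The final consonant of *jehem* is /m/, which is voiced, so the diminutive suffix is -oj, giving *jehemoj*.
The diminutive form *jehemoj* — final consonant /j/ (non-nasal) → -ut → *jehemojut*.
Since the final sound of the plural form *jehemojut* is /t/ (a voiceless consonant), it takes -hir, giving *jehemojuthir*.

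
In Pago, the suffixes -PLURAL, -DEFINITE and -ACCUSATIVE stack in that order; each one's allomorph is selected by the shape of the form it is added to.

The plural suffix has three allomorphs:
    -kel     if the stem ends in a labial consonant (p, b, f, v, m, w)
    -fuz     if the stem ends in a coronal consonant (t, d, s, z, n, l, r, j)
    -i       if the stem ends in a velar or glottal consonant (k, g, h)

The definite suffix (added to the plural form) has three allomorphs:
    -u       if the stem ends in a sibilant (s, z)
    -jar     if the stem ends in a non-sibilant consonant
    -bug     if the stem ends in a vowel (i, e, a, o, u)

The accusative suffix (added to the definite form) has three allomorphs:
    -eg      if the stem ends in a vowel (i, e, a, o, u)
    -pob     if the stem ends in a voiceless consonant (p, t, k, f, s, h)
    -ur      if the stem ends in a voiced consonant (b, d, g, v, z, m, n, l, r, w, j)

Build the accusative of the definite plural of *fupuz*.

fupuzfuzueg

*fupuz*: final consonant = /z/, coronal → -fuz → *fupuzfuz*.
Since the final sound of the plural form *fupuzfuz* is /z/ (a sibilant), it takes -u, giving *fupuzfuzu*.
The definite form *fupuzfuzu*: final sound = /u/, a vowel → -eg → *fupuzfuzueg*.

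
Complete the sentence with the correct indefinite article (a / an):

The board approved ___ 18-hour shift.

The indefinite article is chosen by the initial *sound* of the following word, not its spelling.
The number *18* is spoken "eighteen", beginning with /ˌeɪˈtiːn/ — a vowel sound.
So the article is *an*: The board approved an 18-hour shift.

an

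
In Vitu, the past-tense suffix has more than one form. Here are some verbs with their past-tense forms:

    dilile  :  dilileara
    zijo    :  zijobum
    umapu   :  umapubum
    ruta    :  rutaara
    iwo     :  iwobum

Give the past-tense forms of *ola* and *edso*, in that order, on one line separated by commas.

olaara, edsobum

The pattern is rounding harmony: -bum when the last vowel of the stem is a rounded vowel (*zijo*, *umapu*, *iwo*); -ara when the last vowel of the stem is an unrounded vowel (*dilile*, *ruta*).
The last vowel of *ola* is /a/, which is an unrounded vowel, so the suffix is -ara, giving *olaara*.
*edso*: last vowel = /o/, a rounded vowel → -bum → *edsobum*.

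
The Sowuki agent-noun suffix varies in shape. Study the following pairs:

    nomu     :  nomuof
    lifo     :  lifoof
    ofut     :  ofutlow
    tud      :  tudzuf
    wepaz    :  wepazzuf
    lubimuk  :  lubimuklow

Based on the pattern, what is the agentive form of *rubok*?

The alternation tracks the final sound of the stem — -low when the stem ends in a voiceless consonant (*ofut*, *lubimuk*); -zuf when the stem ends in a voiced consonant (*tud*, *wepaz*); -of when the stem ends in a vowel (*nomu*, *lifo*).
*rubok* — final sound /k/ (a voiceless consonant) → -low → *ruboklow*.

ruboklow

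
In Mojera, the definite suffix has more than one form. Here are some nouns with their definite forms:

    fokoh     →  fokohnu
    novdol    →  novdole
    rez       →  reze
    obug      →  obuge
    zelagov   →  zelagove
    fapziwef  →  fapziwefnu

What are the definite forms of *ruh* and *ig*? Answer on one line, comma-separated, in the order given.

The alternation tracks the final consonant of the stem — -nu when the stem ends in a voiceless consonant (*fokoh*, *fapziwef*); -e when the stem ends in a voiced consonant (*novdol*, *rez*, *obug*, *zelagov*).
*ruh* — final consonant /h/ (voiceless) → -nu → *ruhnu*.
*ig*: final consonant = /g/, voiced → -e → *ige*.

ruhnu, ige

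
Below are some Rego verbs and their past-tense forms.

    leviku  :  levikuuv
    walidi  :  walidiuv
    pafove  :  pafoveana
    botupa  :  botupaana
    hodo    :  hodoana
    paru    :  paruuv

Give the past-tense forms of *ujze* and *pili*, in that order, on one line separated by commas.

ujzeana, piliuv

The pattern is height harmony: -uv when the last vowel of the stem is a high vowel (*leviku*, *walidi*, *paru*); -ana when the last vowel of the stem is a non-high vowel (*pafove*, *botupa*, *hodo*).
*ujze*: last vowel = /e/, a non-high vowel → -ana → *ujzeana*.
*pili* — last vowel /i/ (a high vowel) → -uv → *piliuv*.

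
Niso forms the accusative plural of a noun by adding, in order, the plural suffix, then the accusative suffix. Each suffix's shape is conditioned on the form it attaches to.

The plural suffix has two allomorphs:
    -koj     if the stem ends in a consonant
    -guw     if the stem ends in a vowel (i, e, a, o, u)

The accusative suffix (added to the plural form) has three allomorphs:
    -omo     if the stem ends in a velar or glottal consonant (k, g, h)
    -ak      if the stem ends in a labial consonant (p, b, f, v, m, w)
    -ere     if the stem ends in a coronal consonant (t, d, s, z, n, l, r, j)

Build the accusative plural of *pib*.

pibkojere

*pib*: final sound = /b/, a consonant → -koj → *pibkoj*.
The plural form *pibkoj*: final consonant = /j/, coronal → -ere → *pibkojere*.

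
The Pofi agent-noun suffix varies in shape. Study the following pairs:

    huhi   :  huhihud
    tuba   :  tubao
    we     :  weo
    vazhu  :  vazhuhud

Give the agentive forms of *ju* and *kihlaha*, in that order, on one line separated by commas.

juhud, kihlahao

Looking at the last vowel of each stem: -hud when the last vowel of the stem is a high vowel (*huhi*, *vazhu*); -o when the last vowel of the stem is a non-high vowel (*tuba*, *we*).
*ju*: last vowel = /u/, a high vowel → -hud → *juhud*.
*kihlaha*: last vowel = /a/, a non-high vowel → -o → *kihlahao*.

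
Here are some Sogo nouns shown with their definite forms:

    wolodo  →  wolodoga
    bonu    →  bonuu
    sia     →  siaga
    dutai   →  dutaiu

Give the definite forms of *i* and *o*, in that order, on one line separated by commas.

iu, oga

The suffix is conditioned by the last vowel: -u when the last vowel of the stem is a high vowel (*bonu*, *dutai*); -ga when the last vowel of the stem is a non-high vowel (*wolodo*, *sia*).
*i* — last vowel /i/ (a high vowel) → -u → *iu*.
Since the last vowel of *o* is /o/ (a non-high vowel), it takes -ga, giving *oga*.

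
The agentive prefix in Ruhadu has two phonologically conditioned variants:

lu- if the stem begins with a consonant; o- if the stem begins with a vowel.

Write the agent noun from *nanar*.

The first sound of *nanar* is /n/, which is a consonant, so the prefix is lu-, giving *lunanar*.

lunanar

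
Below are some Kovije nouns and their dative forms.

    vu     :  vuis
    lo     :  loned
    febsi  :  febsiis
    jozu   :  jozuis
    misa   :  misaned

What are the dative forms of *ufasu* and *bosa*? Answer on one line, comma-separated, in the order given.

The suffix is conditioned by the last vowel: -is when the last vowel of the stem is a high vowel (*vu*, *febsi*, *jozu*); -ned when the last vowel of the stem is a non-high vowel (*lo*, *misa*).
Since the last vowel of *ufasu* is /u/ (a high vowel), it takes -is, giving *ufasuis*.
*bosa*: last vowel = /a/, a non-high vowel → -ned → *bosaned*.

ufasuis, bosaned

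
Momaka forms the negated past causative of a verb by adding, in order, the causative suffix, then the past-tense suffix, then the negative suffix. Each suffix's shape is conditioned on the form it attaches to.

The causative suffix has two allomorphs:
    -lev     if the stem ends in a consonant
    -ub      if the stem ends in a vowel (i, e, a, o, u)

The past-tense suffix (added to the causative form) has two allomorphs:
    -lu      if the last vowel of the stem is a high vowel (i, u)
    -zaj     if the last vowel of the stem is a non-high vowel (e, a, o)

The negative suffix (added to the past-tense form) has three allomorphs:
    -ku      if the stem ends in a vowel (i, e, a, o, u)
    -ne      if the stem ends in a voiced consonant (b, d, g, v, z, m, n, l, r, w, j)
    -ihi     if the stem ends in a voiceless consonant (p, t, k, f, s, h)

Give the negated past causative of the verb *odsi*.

odsiubluku

*odsi*: final sound = /i/, a vowel → -ub → *odsiub*.
The last vowel of the causative form *odsiub* is /u/, which is a high vowel, so the past-tense suffix is -lu, giving *odsiublu*.
The final sound of the past-tense form *odsiublu* is /u/, which is a vowel, so the negative suffix is -ku, giving *odsiubluku*.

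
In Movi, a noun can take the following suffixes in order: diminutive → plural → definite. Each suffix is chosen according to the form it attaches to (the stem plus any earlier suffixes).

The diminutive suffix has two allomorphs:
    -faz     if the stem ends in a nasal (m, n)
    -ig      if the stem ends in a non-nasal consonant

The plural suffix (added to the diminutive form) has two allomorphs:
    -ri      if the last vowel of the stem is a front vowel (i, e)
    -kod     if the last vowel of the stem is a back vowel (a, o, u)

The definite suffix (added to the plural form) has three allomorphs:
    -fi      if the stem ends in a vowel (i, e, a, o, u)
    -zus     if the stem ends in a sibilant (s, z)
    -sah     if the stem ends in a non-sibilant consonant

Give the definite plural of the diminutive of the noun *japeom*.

*japeom*: final consonant = /m/, a nasal → -faz → *japeomfaz*.
The diminutive form *japeomfaz*: last vowel = /a/, a back vowel → -kod → *japeomfazkod*.
The final sound of the plural form *japeomfazkod* is /d/, which is a non-sibilant consonant, so the definite suffix is -sah, giving *japeomfazkodsah*.

japeomfazkodsah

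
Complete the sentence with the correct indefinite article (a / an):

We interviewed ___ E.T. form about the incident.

an

The indefinite article is chosen by the initial *sound* of the following word, not its spelling.
The initialism *E.T.* is read letter by letter; the first letter, E, is pronounced /iː/, which begins with a vowel sound.
So the article is *an*: We interviewed an E.T. form about the incident.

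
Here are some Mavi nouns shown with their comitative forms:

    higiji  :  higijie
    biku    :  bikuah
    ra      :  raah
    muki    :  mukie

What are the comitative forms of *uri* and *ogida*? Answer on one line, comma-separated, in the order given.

The alternation tracks the last vowel of the stem — -e when the last vowel of the stem is a front vowel (*higiji*, *muki*); -ah when the last vowel of the stem is a back vowel (*biku*, *ra*).
The last vowel of *uri* is /i/, which is a front vowel, so the suffix is -e, giving *urie*.
Since the last vowel of *ogida* is /a/ (a back vowel), it takes -ah, giving *ogidaah*.

urie, ogidaah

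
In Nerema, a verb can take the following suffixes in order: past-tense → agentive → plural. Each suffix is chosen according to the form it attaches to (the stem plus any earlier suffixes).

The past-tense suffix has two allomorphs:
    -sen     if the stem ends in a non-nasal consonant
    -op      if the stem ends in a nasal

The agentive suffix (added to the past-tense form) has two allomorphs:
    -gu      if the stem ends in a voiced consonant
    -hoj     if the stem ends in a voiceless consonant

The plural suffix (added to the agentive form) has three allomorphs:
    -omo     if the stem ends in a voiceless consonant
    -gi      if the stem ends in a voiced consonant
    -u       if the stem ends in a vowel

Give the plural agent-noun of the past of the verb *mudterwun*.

mudterwunophojgi

The final consonant of *mudterwun* is /n/, which is a nasal, so the past-tense suffix is -op, giving *mudterwunop*.
The final consonant of the past-tense form *mudterwunop* is /p/, which is voiceless, so the agentive suffix is -hoj, giving *mudterwunophoj*.
The agentive form *mudterwunophoj* — final sound /j/ (a voiced consonant) → -gi → *mudterwunophojgi*.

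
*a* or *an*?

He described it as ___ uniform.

The indefinite article is chosen by the initial *sound* of the following word, not its spelling.
*uniform* begins with the sound /juː/ (u pronounced /juː/) — a consonant sound.
So the article is *a*: He described it as a uniform.

a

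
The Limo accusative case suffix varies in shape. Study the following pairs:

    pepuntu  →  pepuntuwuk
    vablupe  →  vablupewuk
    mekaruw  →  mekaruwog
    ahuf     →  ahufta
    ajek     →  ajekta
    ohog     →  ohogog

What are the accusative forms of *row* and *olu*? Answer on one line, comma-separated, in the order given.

The suffix is conditioned by the final sound: -ta when the stem ends in a voiceless consonant (*ahuf*, *ajek*); -og when the stem ends in a voiced consonant (*mekaruw*, *ohog*); -wuk when the stem ends in a vowel (*pepuntu*, *vablupe*).
*row*: final sound = /w/, a voiced consonant → -og → *rowog*.
The final sound of *olu* is /u/, which is a vowel, so the suffix is -wuk, giving *oluwuk*.

rowog, oluwuk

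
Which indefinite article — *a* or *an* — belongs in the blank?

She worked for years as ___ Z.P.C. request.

a

The indefinite article is chosen by the initial *sound* of the following word, not its spelling.
The initialism *Z.P.C.* is read letter by letter; the first letter, Z, is pronounced /ziː/, which begins with a consonant sound.
So the article is *a*: She worked for years as a Z.P.C. request.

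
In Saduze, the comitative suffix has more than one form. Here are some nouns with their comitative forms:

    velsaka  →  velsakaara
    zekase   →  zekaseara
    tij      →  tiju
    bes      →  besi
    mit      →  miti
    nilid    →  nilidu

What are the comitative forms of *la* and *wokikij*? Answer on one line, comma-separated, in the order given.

Looking at the final sound of each stem: -i when the stem ends in a voiceless consonant (*bes*, *mit*); -u when the stem ends in a voiced consonant (*tij*, *nilid*); -ara when the stem ends in a vowel (*velsaka*, *zekase*).
Since the final sound of *la* is /a/ (a vowel), it takes -ara, giving *laara*.
*wokikij*: final sound = /j/, a voiced consonant → -u → *wokikiju*.

laara, wokikiju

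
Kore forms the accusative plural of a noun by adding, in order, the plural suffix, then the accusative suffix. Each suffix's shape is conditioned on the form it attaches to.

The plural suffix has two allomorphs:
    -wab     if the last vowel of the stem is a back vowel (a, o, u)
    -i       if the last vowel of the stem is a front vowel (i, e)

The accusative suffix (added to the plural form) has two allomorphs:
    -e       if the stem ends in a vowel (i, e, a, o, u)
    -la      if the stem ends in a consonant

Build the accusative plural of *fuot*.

fuotwabla

The last vowel of *fuot* is /o/, which is a back vowel, so the plural suffix is -wab, giving *fuotwab*.
The final sound of the plural form *fuotwab* is /b/, which is a consonant, so the accusative suffix is -la, giving *fuotwabla*.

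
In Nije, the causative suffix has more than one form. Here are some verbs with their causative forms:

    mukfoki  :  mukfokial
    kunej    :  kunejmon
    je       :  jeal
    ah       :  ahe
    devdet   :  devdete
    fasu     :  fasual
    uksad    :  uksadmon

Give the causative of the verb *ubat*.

The pattern is voicing of the final sound: -e when the stem ends in a voiceless consonant (*ah*, *devdet*); -mon when the stem ends in a voiced consonant (*kunej*, *uksad*); -al when the stem ends in a vowel (*mukfoki*, *je*, *fasu*).
*ubat*: final sound = /t/, a voiceless consonant → -e → *ubate*.

ubate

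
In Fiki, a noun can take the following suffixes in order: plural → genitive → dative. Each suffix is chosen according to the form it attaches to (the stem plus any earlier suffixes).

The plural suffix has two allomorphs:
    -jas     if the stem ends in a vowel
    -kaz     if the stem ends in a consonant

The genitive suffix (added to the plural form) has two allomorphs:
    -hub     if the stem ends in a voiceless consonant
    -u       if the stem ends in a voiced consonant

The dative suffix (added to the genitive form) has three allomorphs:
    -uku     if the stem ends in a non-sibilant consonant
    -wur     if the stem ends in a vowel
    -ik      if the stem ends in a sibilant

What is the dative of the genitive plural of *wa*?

*wa* — final sound /a/ (a vowel) → -jas → *wajas*.
The plural form *wajas* — final consonant /s/ (voiceless) → -hub → *wajashub*.
The genitive form *wajashub*: final sound = /b/, a non-sibilant consonant → -uku → *wajashubuku*.

wajashubuku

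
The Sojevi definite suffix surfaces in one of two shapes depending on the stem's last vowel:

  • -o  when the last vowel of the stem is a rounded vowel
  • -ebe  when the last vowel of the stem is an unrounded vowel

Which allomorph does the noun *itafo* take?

-o

*itafo*: last vowel = /o/, a rounded vowel → -o.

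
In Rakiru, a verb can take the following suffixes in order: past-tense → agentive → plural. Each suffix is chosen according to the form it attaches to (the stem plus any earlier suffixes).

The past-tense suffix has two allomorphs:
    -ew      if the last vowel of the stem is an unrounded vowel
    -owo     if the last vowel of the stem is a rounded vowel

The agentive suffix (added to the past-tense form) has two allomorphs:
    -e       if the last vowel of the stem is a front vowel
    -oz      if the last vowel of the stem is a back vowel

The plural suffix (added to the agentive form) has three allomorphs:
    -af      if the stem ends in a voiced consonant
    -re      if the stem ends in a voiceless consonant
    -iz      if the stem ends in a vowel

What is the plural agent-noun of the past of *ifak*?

Since the last vowel of *ifak* is /a/ (an unrounded vowel), it takes -ew, giving *ifakew*.
The past-tense form *ifakew*: last vowel = /e/, a front vowel → -e → *ifakewe*.
The agentive form *ifakewe* — final sound /e/ (a vowel) → -iz → *ifakeweiz*.

ifakeweiz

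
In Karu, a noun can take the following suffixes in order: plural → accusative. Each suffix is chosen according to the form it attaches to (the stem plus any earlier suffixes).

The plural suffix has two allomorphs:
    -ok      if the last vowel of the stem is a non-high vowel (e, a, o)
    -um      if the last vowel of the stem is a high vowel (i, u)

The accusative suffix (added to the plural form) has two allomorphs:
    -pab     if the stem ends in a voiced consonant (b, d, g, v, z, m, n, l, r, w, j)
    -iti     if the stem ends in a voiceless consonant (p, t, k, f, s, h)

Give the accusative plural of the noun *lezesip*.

The last vowel of *lezesip* is /i/, which is a high vowel, so the plural suffix is -um, giving *lezesipum*.
The final consonant of the plural form *lezesipum* is /m/, which is voiced, so the accusative suffix is -pab, giving *lezesipumpab*.

lezesipumpab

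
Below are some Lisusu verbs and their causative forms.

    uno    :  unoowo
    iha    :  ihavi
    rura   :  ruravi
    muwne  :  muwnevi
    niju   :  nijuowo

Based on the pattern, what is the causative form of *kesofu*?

kesofuowo

Looking at the last vowel of each stem: -owo when the last vowel of the stem is a rounded vowel (*uno*, *niju*); -vi when the last vowel of the stem is an unrounded vowel (*iha*, *rura*, *muwne*).
The last vowel of *kesofu* is /u/, which is a rounded vowel, so the suffix is -owo, giving *kesofuowo*.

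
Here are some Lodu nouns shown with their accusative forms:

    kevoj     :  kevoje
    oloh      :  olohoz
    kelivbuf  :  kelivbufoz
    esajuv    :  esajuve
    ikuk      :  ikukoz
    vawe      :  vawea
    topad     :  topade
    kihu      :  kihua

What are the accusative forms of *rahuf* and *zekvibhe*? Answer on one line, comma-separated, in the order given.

rahufoz, zekvibhea

The suffix is conditioned by the final sound: -oz when the stem ends in a voiceless consonant (*oloh*, *kelivbuf*, *ikuk*); -e when the stem ends in a voiced consonant (*kevoj*, *esajuv*, *topad*); -a when the stem ends in a vowel (*vawe*, *kihu*).
*rahuf* — final sound /f/ (a voiceless consonant) → -oz → *rahufoz*.
*zekvibhe*: final sound = /e/, a vowel → -a → *zekvibhea*.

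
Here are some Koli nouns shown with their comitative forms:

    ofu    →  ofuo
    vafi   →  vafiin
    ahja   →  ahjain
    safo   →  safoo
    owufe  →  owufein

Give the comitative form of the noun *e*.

The pattern is rounding harmony: -o when the last vowel of the stem is a rounded vowel (*ofu*, *safo*); -in when the last vowel of the stem is an unrounded vowel (*vafi*, *ahja*, *owufe*).
*e*: last vowel = /e/, an unrounded vowel → -in → *ein*.

ein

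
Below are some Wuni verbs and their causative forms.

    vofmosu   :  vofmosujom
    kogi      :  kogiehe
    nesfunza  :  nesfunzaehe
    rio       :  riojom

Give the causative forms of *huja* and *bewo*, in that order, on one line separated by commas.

hujaehe, bewojom

The pattern is rounding harmony: -jom when the last vowel of the stem is a rounded vowel (*vofmosu*, *rio*); -ehe when the last vowel of the stem is an unrounded vowel (*kogi*, *nesfunza*).
*huja* — last vowel /a/ (an unrounded vowel) → -ehe → *hujaehe*.
Since the last vowel of *bewo* is /o/ (a rounded vowel), it takes -jom, giving *bewojom*.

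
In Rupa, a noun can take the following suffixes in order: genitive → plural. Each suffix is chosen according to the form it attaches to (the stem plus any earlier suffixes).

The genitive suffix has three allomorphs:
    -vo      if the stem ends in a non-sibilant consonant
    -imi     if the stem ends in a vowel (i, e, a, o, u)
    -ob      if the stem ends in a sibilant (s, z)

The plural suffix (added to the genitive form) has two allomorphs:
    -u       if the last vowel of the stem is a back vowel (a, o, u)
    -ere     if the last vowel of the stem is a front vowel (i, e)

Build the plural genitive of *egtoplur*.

Since the final sound of *egtoplur* is /r/ (a non-sibilant consonant), it takes -vo, giving *egtoplurvo*.
Since the last vowel of the genitive form *egtoplurvo* is /o/ (a back vowel), it takes -u, giving *egtoplurvou*.

egtoplurvou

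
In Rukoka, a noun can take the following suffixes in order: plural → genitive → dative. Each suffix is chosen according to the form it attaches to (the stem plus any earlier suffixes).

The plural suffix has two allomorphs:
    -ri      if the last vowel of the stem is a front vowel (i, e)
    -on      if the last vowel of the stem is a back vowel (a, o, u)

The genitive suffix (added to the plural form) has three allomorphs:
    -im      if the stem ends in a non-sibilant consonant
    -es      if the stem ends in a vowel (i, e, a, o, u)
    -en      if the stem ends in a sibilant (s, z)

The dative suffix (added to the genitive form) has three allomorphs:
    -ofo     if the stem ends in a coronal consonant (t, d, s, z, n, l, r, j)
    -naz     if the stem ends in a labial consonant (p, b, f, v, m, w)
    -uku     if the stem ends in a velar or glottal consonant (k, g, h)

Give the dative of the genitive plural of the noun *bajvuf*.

Since the last vowel of *bajvuf* is /u/ (a back vowel), it takes -on, giving *bajvufon*.
The plural form *bajvufon*: final sound = /n/, a non-sibilant consonant → -im → *bajvufonim*.
The final consonant of the genitive form *bajvufonim* is /m/, which is labial, so the dative suffix is -naz, giving *bajvufonimnaz*.

bajvufonimnaz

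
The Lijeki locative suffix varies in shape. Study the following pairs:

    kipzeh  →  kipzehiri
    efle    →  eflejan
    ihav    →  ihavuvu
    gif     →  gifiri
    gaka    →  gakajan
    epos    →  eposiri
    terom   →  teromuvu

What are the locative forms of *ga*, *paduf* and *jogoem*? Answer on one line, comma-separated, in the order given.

gajan, padufiri, jogoemuvu

The alternation tracks the final sound of the stem — -iri when the stem ends in a voiceless consonant (*kipzeh*, *gif*, *epos*); -uvu when the stem ends in a voiced consonant (*ihav*, *terom*); -jan when the stem ends in a vowel (*efle*, *gaka*).
The final sound of *ga* is /a/, which is a vowel, so the suffix is -jan, giving *gajan*.
Since the final sound of *paduf* is /f/ (a voiceless consonant), it takes -iri, giving *padufiri*.
The final sound of *jogoem* is /m/, which is a voiced consonant, so the suffix is -uvu, giving *jogoemuvu*.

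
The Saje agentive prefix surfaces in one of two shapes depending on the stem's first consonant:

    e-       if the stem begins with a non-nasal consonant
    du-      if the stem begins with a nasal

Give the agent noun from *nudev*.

dunudev

Since the first consonant of *nudev* is /n/ (a nasal), it takes du-, giving *dunudev*.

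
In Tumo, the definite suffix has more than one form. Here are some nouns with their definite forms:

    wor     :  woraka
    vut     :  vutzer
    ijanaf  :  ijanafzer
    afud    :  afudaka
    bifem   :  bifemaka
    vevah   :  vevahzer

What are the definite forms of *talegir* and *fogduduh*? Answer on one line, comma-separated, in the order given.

talegiraka, fogduduhzer

The pattern is voicing of the final consonant: -zer when the stem ends in a voiceless consonant (*vut*, *ijanaf*, *vevah*); -aka when the stem ends in a voiced consonant (*wor*, *afud*, *bifem*).
*talegir* — final consonant /r/ (voiced) → -aka → *talegiraka*.
*fogduduh* — final consonant /h/ (voiceless) → -zer → *fogduduhzer*.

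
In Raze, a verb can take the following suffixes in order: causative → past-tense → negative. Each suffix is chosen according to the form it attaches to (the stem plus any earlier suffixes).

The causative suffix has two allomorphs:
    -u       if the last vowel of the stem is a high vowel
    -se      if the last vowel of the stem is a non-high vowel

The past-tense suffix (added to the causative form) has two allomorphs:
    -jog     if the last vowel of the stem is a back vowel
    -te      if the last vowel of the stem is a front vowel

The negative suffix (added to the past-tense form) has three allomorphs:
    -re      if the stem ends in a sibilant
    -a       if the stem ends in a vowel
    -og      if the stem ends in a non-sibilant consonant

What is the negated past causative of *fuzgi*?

fuzgiujogog

*fuzgi*: last vowel = /i/, a high vowel → -u → *fuzgiu*.
The causative form *fuzgiu*: last vowel = /u/, a back vowel → -jog → *fuzgiujog*.
The final sound of the past-tense form *fuzgiujog* is /g/, which is a non-sibilant consonant, so the negative suffix is -og, giving *fuzgiujogog*.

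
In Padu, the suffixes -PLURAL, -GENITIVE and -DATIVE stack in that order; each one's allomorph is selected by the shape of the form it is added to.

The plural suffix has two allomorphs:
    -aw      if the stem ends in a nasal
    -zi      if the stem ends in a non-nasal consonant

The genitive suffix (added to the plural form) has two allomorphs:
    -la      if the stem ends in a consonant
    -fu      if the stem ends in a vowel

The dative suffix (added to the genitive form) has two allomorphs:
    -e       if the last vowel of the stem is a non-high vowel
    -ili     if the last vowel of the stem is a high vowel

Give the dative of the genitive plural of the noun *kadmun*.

Since the final consonant of *kadmun* is /n/ (a nasal), it takes -aw, giving *kadmunaw*.
Since the final sound of the plural form *kadmunaw* is /w/ (a consonant), it takes -la, giving *kadmunawla*.
Since the last vowel of the genitive form *kadmunawla* is /a/ (a non-high vowel), it takes -e, giving *kadmunawlae*.

kadmunawlae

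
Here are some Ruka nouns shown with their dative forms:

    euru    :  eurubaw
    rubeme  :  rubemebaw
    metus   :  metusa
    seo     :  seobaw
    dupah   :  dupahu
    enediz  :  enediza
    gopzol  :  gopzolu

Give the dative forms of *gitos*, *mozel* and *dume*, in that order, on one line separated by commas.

The pattern is sibilance of the final sound: -a when the stem ends in a sibilant (*metus*, *enediz*); -u when the stem ends in a non-sibilant consonant (*dupah*, *gopzol*); -baw when the stem ends in a vowel (*euru*, *rubeme*, *seo*).
*gitos*: final sound = /s/, a sibilant → -a → *gitosa*.
*mozel* — final sound /l/ (a non-sibilant consonant) → -u → *mozelu*.
*dume* — final sound /e/ (a vowel) → -baw → *dumebaw*.

gitosa, mozelu, dumebaw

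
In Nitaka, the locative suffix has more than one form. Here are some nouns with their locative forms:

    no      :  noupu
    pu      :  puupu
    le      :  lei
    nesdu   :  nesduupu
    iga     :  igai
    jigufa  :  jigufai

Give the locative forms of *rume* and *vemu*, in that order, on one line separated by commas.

Looking at the last vowel of each stem: -upu when the last vowel of the stem is a rounded vowel (*no*, *pu*, *nesdu*); -i when the last vowel of the stem is an unrounded vowel (*le*, *iga*, *jigufa*).
*rume*: last vowel = /e/, an unrounded vowel → -i → *rumei*.
Since the last vowel of *vemu* is /u/ (a rounded vowel), it takes -upu, giving *vemuupu*.

rumei, vemuupu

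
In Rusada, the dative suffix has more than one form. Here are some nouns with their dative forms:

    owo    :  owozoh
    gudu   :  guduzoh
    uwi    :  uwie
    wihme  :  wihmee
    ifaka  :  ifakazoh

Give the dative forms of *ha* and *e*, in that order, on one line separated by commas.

hazoh, ee

The alternation tracks the last vowel of the stem — -e when the last vowel of the stem is a front vowel (*uwi*, *wihme*); -zoh when the last vowel of the stem is a back vowel (*owo*, *gudu*, *ifaka*).
Since the last vowel of *ha* is /a/ (a back vowel), it takes -zoh, giving *hazoh*.
*e*: last vowel = /e/, a front vowel → -e → *ee*.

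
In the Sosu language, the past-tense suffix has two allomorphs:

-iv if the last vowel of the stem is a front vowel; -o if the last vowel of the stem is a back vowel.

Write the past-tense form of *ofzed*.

ofzediv

The last vowel of *ofzed* is /e/, which is a front vowel, so the suffix is -iv, giving *ofzediv*.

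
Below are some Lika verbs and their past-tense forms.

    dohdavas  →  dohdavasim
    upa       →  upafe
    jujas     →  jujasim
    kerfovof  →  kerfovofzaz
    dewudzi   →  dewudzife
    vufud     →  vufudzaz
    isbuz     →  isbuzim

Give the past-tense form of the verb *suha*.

The pattern is sibilance of the final sound: -im when the stem ends in a sibilant (*dohdavas*, *jujas*, *isbuz*); -zaz when the stem ends in a non-sibilant consonant (*kerfovof*, *vufud*); -fe when the stem ends in a vowel (*upa*, *dewudzi*).
The final sound of *suha* is /a/, which is a vowel, so the suffix is -fe, giving *suhafe*.

suhafe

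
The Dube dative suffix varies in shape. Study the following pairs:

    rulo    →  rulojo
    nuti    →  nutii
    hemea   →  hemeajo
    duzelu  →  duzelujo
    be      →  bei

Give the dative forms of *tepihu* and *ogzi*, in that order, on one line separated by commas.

Looking at the last vowel of each stem: -i when the last vowel of the stem is a front vowel (*nuti*, *be*); -jo when the last vowel of the stem is a back vowel (*rulo*, *hemea*, *duzelu*).
The last vowel of *tepihu* is /u/, which is a back vowel, so the suffix is -jo, giving *tepihujo*.
*ogzi*: last vowel = /i/, a front vowel → -i → *ogzii*.

tepihujo, ogzii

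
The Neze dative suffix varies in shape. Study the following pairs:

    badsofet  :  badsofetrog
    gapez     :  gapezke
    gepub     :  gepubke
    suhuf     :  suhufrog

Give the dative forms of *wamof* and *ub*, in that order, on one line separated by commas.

The pattern is voicing of the final consonant: -rog when the stem ends in a voiceless consonant (*badsofet*, *suhuf*); -ke when the stem ends in a voiced consonant (*gapez*, *gepub*).
*wamof*: final consonant = /f/, voiceless → -rog → *wamofrog*.
*ub* — final consonant /b/ (voiced) → -ke → *ubke*.

wamofrog, ubke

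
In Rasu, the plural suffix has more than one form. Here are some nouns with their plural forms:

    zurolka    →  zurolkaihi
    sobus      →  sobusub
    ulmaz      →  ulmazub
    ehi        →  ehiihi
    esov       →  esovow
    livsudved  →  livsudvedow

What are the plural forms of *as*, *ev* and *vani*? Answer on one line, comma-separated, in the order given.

The suffix is conditioned by the final sound: -ub when the stem ends in a sibilant (*sobus*, *ulmaz*); -ow when the stem ends in a non-sibilant consonant (*esov*, *livsudved*); -ihi when the stem ends in a vowel (*zurolka*, *ehi*).
*as* — final sound /s/ (a sibilant) → -ub → *asub*.
Since the final sound of *ev* is /v/ (a non-sibilant consonant), it takes -ow, giving *evow*.
*vani*: final sound = /i/, a vowel → -ihi → *vaniihi*.

asub, evow, vaniihi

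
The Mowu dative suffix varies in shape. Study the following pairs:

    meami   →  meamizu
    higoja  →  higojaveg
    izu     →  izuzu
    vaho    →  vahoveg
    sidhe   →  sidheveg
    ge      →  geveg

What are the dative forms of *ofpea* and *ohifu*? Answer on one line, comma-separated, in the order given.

ofpeaveg, ohifuzu

The pattern is height harmony: -zu when the last vowel of the stem is a high vowel (*meami*, *izu*); -veg when the last vowel of the stem is a non-high vowel (*higoja*, *vaho*, *sidhe*, *ge*).
*ofpea* — last vowel /a/ (a non-high vowel) → -veg → *ofpeaveg*.
The last vowel of *ohifu* is /u/, which is a high vowel, so the suffix is -zu, giving *ohifuzu*.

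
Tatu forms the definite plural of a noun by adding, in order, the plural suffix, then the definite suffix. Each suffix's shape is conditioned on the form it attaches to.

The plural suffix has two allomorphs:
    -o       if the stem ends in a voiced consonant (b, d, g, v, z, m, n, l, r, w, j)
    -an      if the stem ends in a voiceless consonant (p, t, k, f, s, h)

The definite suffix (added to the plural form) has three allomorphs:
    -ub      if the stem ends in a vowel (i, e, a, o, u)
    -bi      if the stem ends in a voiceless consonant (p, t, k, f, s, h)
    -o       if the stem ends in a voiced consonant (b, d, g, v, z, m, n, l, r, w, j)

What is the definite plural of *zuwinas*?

The final consonant of *zuwinas* is /s/, which is voiceless, so the plural suffix is -an, giving *zuwinasan*.
Since the final sound of the plural form *zuwinasan* is /n/ (a voiced consonant), it takes -o, giving *zuwinasano*.

zuwinasano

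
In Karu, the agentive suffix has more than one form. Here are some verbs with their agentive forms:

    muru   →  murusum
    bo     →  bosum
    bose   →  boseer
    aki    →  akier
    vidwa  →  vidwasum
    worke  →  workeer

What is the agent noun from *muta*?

Looking at the last vowel of each stem: -er when the last vowel of the stem is a front vowel (*bose*, *aki*, *worke*); -sum when the last vowel of the stem is a back vowel (*muru*, *bo*, *vidwa*).
*muta*: last vowel = /a/, a back vowel → -sum → *mutasum*.

mutasum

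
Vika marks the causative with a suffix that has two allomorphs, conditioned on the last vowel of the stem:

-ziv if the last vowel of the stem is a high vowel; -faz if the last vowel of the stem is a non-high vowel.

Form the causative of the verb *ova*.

*ova* — last vowel /a/ (a non-high vowel) → -faz → *ovafaz*.

ovafaz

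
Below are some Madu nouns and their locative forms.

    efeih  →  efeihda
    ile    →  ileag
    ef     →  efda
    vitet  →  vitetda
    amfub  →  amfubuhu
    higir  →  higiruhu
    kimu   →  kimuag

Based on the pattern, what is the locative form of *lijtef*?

lijtefda

The pattern is voicing of the final sound: -da when the stem ends in a voiceless consonant (*efeih*, *ef*, *vitet*); -uhu when the stem ends in a voiced consonant (*amfub*, *higir*); -ag when the stem ends in a vowel (*ile*, *kimu*).
Since the final sound of *lijtef* is /f/ (a voiceless consonant), it takes -da, giving *lijtefda*.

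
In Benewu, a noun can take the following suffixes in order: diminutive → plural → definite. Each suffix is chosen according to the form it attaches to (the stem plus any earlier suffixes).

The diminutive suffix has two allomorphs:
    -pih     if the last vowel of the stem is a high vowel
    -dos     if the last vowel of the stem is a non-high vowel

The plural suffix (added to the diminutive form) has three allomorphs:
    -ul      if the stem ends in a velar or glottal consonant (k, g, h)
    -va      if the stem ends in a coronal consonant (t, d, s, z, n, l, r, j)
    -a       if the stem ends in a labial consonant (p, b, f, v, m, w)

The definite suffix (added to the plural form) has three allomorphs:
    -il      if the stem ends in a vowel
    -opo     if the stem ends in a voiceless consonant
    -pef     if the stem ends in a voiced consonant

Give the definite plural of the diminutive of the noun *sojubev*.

sojubevdosvail

*sojubev* — last vowel /e/ (a non-high vowel) → -dos → *sojubevdos*.
The diminutive form *sojubevdos* — final consonant /s/ (coronal) → -va → *sojubevdosva*.
The plural form *sojubevdosva* — final sound /a/ (a vowel) → -il → *sojubevdosvail*.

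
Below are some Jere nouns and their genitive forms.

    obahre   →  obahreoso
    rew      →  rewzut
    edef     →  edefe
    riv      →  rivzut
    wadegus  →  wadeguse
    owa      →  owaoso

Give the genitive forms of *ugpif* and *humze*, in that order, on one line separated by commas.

ugpife, humzeoso

The suffix is conditioned by the final sound: -e when the stem ends in a voiceless consonant (*edef*, *wadegus*); -zut when the stem ends in a voiced consonant (*rew*, *riv*); -oso when the stem ends in a vowel (*obahre*, *owa*).
*ugpif* — final sound /f/ (a voiceless consonant) → -e → *ugpife*.
The final sound of *humze* is /e/, which is a vowel, so the suffix is -oso, giving *humzeoso*.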